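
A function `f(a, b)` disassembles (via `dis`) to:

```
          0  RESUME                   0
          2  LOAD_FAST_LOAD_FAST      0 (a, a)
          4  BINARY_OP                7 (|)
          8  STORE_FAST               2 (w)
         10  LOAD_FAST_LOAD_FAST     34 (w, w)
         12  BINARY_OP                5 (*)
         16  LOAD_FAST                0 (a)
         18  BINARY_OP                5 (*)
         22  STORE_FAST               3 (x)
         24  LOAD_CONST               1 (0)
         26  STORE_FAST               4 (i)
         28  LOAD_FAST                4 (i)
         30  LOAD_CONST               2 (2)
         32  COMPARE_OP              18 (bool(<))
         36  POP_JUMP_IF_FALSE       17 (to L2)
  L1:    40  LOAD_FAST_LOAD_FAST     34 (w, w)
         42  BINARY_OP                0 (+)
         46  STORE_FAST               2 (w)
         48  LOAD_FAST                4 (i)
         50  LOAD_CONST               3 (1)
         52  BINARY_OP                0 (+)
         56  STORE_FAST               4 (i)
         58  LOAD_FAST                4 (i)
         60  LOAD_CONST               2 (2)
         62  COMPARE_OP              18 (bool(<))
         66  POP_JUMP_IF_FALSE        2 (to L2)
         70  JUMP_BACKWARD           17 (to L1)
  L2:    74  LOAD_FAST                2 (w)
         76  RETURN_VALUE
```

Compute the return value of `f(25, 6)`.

LOAD_FAST_LOAD_FAST a,a → push 25,25. Stack: [25, 25]
BINARY_OP | → 25 | 25 = 25. Stack: [25]
STORE_FAST w → w=25. Stack: []
LOAD_FAST_LOAD_FAST w,w → push 25,25. Stack: [25, 25]
BINARY_OP * → 25 * 25 = 625. Stack: [625]
LOAD_FAST a → push 25. Stack: [625, 25]
BINARY_OP * → 625 * 25 = 15625. Stack: [15625]
STORE_FAST x → x=15625. Stack: []
LOAD_CONST → push 0. Stack: [0]
STORE_FAST i → i=0. Stack: []
LOAD_FAST i → push 0. Stack: [0]
LOAD_CONST → push 2. Stack: [0, 2]
COMPARE_OP bool(<) → 0 vs 2 = True. Stack: [True]
POP_JUMP_IF_FALSE → pop True; no jump. Stack: []
LOAD_FAST_LOAD_FAST w,w → push 25,25. Stack: [25, 25]
BINARY_OP + → 25 + 25 = 50. Stack: [50]
STORE_FAST w → w=50. Stack: []
LOAD_FAST i → push 0. Stack: [0]
LOAD_CONST → push 1. Stack: [0, 1]
BINARY_OP + → 0 + 1 = 1. Stack: [1]
STORE_FAST i → i=1. Stack: []
LOAD_FAST i → push 1. Stack: [1]
LOAD_CONST → push 2. Stack: [1, 2]
COMPARE_OP bool(<) → 1 vs 2 = True. Stack: [True]
POP_JUMP_IF_FALSE → pop True; no jump. Stack: []
LOAD_FAST_LOAD_FAST w,w → push 50,50. Stack: [50, 50]
BINARY_OP + → 50 + 50 = 100. Stack: [100]
STORE_FAST w → w=100. Stack: []
LOAD_FAST i → push 1. Stack: [1]
LOAD_CONST → push 1. Stack: [1, 1]
BINARY_OP + → 1 + 1 = 2. Stack: [2]
STORE_FAST i → i=2. Stack: []
LOAD_FAST i → push 2. Stack: [2]
LOAD_CONST → push 2. Stack: [2, 2]
COMPARE_OP bool(<) → 2 vs 2 = False. Stack: [False]
POP_JUMP_IF_FALSE → pop False; jump. Stack: []
LOAD_FAST w → push 100. Stack: [100]
RETURN_VALUE → return 100.

100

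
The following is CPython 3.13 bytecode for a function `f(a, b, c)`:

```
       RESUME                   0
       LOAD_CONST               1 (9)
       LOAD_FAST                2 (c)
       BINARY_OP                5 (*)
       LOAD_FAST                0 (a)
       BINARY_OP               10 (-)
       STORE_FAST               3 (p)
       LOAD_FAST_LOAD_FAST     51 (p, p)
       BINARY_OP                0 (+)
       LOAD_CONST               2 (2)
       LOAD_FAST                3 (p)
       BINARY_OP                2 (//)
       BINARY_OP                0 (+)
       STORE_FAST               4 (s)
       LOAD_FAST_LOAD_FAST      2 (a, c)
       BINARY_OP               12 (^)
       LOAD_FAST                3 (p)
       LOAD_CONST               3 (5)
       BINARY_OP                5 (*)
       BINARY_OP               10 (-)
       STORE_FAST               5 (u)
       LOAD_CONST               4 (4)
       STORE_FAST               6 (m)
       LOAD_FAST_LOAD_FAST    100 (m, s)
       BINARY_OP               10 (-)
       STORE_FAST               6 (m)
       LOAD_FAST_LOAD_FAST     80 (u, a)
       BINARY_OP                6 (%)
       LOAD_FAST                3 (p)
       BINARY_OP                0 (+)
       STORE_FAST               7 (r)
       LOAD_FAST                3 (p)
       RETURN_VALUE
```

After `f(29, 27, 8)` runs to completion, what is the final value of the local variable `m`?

LOAD_CONST → push 9. Stack: [9]
LOAD_FAST c → push 8. Stack: [9, 8]
BINARY_OP * → 9 * 8 = 72. Stack: [72]
LOAD_FAST a → push 29. Stack: [72, 29]
BINARY_OP - → 72 - 29 = 43. Stack: [43]
STORE_FAST p → p=43. Stack: []
LOAD_FAST_LOAD_FAST p,p → push 43,43. Stack: [43, 43]
BINARY_OP + → 43 + 43 = 86. Stack: [86]
LOAD_CONST → push 2. Stack: [86, 2]
LOAD_FAST p → push 43. Stack: [86, 2, 43]
BINARY_OP // → 2 // 43 = 0. Stack: [86, 0]
BINARY_OP + → 86 + 0 = 86. Stack: [86]
STORE_FAST s → s=86. Stack: []
LOAD_FAST_LOAD_FAST a,c → push 29,8. Stack: [29, 8]
BINARY_OP ^ → 29 ^ 8 = 21. Stack: [21]
LOAD_FAST p → push 43. Stack: [21, 43]
LOAD_CONST → push 5. Stack: [21, 43, 5]
BINARY_OP * → 43 * 5 = 215. Stack: [21, 215]
BINARY_OP - → 21 - 215 = -194. Stack: [-194]
STORE_FAST u → u=-194. Stack: []
LOAD_CONST → push 4. Stack: [4]
STORE_FAST m → m=4. Stack: []
LOAD_FAST_LOAD_FAST m,s → push 4,86. Stack: [4, 86]
BINARY_OP - → 4 - 86 = -82. Stack: [-82]
STORE_FAST m → m=-82. Stack: []
LOAD_FAST_LOAD_FAST u,a → push -194,29. Stack: [-194, 29]
BINARY_OP % → -194 % 29 = 9. Stack: [9]
LOAD_FAST p → push 43. Stack: [9, 43]
BINARY_OP + → 9 + 43 = 52. Stack: [52]
STORE_FAST r → r=52. Stack: []
LOAD_FAST p → push 43. Stack: [43]
RETURN_VALUE → return 43.

-82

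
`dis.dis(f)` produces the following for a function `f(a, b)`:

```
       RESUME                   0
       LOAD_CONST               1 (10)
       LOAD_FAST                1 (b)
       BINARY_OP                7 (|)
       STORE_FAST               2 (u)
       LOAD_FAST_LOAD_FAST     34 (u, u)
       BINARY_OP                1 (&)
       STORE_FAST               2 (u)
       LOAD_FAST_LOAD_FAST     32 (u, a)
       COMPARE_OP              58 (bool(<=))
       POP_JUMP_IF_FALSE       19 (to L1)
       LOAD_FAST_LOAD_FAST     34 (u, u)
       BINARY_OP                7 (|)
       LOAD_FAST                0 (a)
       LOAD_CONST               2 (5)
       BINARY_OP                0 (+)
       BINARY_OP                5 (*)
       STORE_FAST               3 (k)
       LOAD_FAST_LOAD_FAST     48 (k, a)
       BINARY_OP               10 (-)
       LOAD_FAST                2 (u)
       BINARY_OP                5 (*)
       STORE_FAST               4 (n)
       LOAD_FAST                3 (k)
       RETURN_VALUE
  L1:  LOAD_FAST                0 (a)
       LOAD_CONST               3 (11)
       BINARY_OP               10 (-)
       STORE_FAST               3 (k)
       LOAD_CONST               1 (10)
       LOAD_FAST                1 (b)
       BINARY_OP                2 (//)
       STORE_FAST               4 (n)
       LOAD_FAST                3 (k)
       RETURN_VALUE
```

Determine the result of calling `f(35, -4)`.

-80

LOAD_CONST → push 10. Stack: [10]
LOAD_FAST b → push -4. Stack: [10, -4]
BINARY_OP | → 10 | -4 = -2. Stack: [-2]
STORE_FAST u → u=-2. Stack: []
LOAD_FAST_LOAD_FAST u,u → push -2,-2. Stack: [-2, -2]
BINARY_OP & → -2 & -2 = -2. Stack: [-2]
STORE_FAST u → u=-2. Stack: []
LOAD_FAST_LOAD_FAST u,a → push -2,35. Stack: [-2, 35]
COMPARE_OP bool(<=) → -2 vs 35 = True. Stack: [True]
POP_JUMP_IF_FALSE → pop True; no jump. Stack: []
LOAD_FAST_LOAD_FAST u,u → push -2,-2. Stack: [-2, -2]
BINARY_OP | → -2 | -2 = -2. Stack: [-2]
LOAD_FAST a → push 35. Stack: [-2, 35]
LOAD_CONST → push 5. Stack: [-2, 35, 5]
BINARY_OP + → 35 + 5 = 40. Stack: [-2, 40]
BINARY_OP * → -2 * 40 = -80. Stack: [-80]
STORE_FAST k → k=-80. Stack: []
LOAD_FAST_LOAD_FAST k,a → push -80,35. Stack: [-80, 35]
BINARY_OP - → -80 - 35 = -115. Stack: [-115]
LOAD_FAST u → push -2. Stack: [-115, -2]
BINARY_OP * → -115 * -2 = 230. Stack: [230]
STORE_FAST n → n=230. Stack: []
LOAD_FAST k → push -80. Stack: [-80]
RETURN_VALUE → return -80.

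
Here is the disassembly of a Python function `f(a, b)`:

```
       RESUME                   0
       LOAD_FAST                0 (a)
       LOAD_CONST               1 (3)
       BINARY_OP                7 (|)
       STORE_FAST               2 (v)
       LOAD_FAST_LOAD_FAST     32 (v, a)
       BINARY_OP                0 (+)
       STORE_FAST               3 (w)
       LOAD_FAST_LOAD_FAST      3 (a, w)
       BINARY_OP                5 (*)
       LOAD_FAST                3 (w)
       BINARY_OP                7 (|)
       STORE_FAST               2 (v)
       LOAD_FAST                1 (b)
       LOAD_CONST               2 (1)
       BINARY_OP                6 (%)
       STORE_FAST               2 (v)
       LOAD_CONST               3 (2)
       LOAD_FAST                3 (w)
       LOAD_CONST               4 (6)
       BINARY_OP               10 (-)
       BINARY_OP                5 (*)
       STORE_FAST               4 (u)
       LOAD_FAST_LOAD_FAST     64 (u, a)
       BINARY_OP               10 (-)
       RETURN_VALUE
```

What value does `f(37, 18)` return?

103

LOAD_FAST a → push 37. Stack: [37]
LOAD_CONST → push 3. Stack: [37, 3]
BINARY_OP | → 37 | 3 = 39. Stack: [39]
STORE_FAST v → v=39. Stack: []
LOAD_FAST_LOAD_FAST v,a → push 39,37. Stack: [39, 37]
BINARY_OP + → 39 + 37 = 76. Stack: [76]
STORE_FAST w → w=76. Stack: []
LOAD_FAST_LOAD_FAST a,w → push 37,76. Stack: [37, 76]
BINARY_OP * → 37 * 76 = 2812. Stack: [2812]
LOAD_FAST w → push 76. Stack: [2812, 76]
BINARY_OP | → 2812 | 76 = 2812. Stack: [2812]
STORE_FAST v → v=2812. Stack: []
LOAD_FAST b → push 18. Stack: [18]
LOAD_CONST → push 1. Stack: [18, 1]
BINARY_OP % → 18 % 1 = 0. Stack: [0]
STORE_FAST v → v=0. Stack: []
LOAD_CONST → push 2. Stack: [2]
LOAD_FAST w → push 76. Stack: [2, 76]
LOAD_CONST → push 6. Stack: [2, 76, 6]
BINARY_OP - → 76 - 6 = 70. Stack: [2, 70]
BINARY_OP * → 2 * 70 = 140. Stack: [140]
STORE_FAST u → u=140. Stack: []
LOAD_FAST_LOAD_FAST u,a → push 140,37. Stack: [140, 37]
BINARY_OP - → 140 - 37 = 103. Stack: [103]
RETURN_VALUE → return 103.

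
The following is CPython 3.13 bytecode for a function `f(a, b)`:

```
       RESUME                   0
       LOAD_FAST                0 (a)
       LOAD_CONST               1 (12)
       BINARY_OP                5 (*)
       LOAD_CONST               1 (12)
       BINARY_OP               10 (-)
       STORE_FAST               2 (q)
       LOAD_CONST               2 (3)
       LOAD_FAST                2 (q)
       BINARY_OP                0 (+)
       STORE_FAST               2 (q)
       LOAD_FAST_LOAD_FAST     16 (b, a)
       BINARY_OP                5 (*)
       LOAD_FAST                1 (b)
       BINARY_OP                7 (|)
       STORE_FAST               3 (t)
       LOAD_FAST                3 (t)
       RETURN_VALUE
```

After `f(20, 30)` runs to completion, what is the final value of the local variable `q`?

231

LOAD_FAST a → push 20. Stack: [20]
LOAD_CONST → push 12. Stack: [20, 12]
BINARY_OP * → 20 * 12 = 240. Stack: [240]
LOAD_CONST → push 12. Stack: [240, 12]
BINARY_OP - → 240 - 12 = 228. Stack: [228]
STORE_FAST q → q=228. Stack: []
LOAD_CONST → push 3. Stack: [3]
LOAD_FAST q → push 228. Stack: [3, 228]
BINARY_OP + → 3 + 228 = 231. Stack: [231]
STORE_FAST q → q=231. Stack: []
LOAD_FAST_LOAD_FAST b,a → push 30,20. Stack: [30, 20]
BINARY_OP * → 30 * 20 = 600. Stack: [600]
LOAD_FAST b → push 30. Stack: [600, 30]
BINARY_OP | → 600 | 30 = 606. Stack: [606]
STORE_FAST t → t=606. Stack: []
LOAD_FAST t → push 606. Stack: [606]
RETURN_VALUE → return 606.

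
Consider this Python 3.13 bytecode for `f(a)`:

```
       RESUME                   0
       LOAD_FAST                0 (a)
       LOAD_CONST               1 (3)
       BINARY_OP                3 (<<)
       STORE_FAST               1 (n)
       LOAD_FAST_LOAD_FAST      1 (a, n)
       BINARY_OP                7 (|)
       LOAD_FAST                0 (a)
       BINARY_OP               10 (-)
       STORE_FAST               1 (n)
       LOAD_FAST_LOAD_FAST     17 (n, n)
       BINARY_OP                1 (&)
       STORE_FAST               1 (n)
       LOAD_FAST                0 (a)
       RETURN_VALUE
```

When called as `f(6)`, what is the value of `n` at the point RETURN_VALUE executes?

LOAD_FAST a → push 6. Stack: [6]
LOAD_CONST → push 3. Stack: [6, 3]
BINARY_OP << → 6 << 3 = 48. Stack: [48]
STORE_FAST n → n=48. Stack: []
LOAD_FAST_LOAD_FAST a,n → push 6,48. Stack: [6, 48]
BINARY_OP | → 6 | 48 = 54. Stack: [54]
LOAD_FAST a → push 6. Stack: [54, 6]
BINARY_OP - → 54 - 6 = 48. Stack: [48]
STORE_FAST n → n=48. Stack: []
LOAD_FAST_LOAD_FAST n,n → push 48,48. Stack: [48, 48]
BINARY_OP & → 48 & 48 = 48. Stack: [48]
STORE_FAST n → n=48. Stack: []
LOAD_FAST a → push 6. Stack: [6]
RETURN_VALUE → return 6.

48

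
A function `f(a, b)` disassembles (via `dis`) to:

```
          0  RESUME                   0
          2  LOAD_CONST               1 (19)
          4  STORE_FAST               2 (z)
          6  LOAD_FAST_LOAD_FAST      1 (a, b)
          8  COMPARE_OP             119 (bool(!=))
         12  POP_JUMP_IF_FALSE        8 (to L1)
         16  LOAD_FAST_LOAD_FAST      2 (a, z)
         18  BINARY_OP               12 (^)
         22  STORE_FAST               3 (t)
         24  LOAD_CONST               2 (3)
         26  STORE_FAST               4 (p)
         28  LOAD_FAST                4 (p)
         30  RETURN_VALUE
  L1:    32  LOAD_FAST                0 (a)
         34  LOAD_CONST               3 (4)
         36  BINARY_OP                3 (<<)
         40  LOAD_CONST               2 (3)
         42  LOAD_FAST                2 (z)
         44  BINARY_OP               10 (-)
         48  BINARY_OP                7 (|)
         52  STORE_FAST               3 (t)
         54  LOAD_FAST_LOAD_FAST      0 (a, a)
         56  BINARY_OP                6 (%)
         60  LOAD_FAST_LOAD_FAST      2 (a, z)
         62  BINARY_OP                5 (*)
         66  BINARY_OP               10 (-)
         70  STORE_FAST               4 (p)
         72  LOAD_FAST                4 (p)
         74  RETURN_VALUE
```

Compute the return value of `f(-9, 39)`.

3

LOAD_CONST → push 19. Stack: [19]
STORE_FAST z → z=19. Stack: []
LOAD_FAST_LOAD_FAST a,b → push -9,39. Stack: [-9, 39]
COMPARE_OP bool(!=) → -9 vs 39 = True. Stack: [True]
POP_JUMP_IF_FALSE → pop True; no jump. Stack: []
LOAD_FAST_LOAD_FAST a,z → push -9,19. Stack: [-9, 19]
BINARY_OP ^ → -9 ^ 19 = -28. Stack: [-28]
STORE_FAST t → t=-28. Stack: []
LOAD_CONST → push 3. Stack: [3]
STORE_FAST p → p=3. Stack: []
LOAD_FAST p → push 3. Stack: [3]
RETURN_VALUE → return 3.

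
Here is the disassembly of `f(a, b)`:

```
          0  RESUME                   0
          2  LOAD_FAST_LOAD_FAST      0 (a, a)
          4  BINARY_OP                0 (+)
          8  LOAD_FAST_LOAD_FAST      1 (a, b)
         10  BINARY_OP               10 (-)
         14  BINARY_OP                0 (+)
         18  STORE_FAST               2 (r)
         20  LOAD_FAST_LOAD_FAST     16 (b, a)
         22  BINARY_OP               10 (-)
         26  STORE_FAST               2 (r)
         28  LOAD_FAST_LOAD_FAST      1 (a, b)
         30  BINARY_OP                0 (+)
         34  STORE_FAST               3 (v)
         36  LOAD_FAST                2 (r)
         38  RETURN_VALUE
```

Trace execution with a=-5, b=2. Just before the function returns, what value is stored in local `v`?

-3

LOAD_FAST_LOAD_FAST a,a → push -5,-5. Stack: [-5, -5]
BINARY_OP + → -5 + -5 = -10. Stack: [-10]
LOAD_FAST_LOAD_FAST a,b → push -5,2. Stack: [-10, -5, 2]
BINARY_OP - → -5 - 2 = -7. Stack: [-10, -7]
BINARY_OP + → -10 + -7 = -17. Stack: [-17]
STORE_FAST r → r=-17. Stack: []
LOAD_FAST_LOAD_FAST b,a → push 2,-5. Stack: [2, -5]
BINARY_OP - → 2 - -5 = 7. Stack: [7]
STORE_FAST r → r=7. Stack: []
LOAD_FAST_LOAD_FAST a,b → push -5,2. Stack: [-5, 2]
BINARY_OP + → -5 + 2 = -3. Stack: [-3]
STORE_FAST v → v=-3. Stack: []
LOAD_FAST r → push 7. Stack: [7]
RETURN_VALUE → return 7.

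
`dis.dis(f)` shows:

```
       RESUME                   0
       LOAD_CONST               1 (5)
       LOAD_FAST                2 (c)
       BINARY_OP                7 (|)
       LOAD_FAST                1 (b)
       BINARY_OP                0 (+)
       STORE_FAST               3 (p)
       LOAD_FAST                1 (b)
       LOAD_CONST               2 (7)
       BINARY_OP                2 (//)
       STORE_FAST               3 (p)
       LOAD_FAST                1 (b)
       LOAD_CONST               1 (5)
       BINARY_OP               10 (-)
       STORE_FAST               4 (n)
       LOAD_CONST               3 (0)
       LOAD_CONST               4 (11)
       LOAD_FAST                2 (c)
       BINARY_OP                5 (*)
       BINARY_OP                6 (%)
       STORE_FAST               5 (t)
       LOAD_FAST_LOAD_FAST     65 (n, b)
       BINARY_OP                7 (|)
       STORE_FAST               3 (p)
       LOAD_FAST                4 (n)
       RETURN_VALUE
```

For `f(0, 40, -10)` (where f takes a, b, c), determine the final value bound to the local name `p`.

43

LOAD_CONST → push 5. Stack: [5]
LOAD_FAST c → push -10. Stack: [5, -10]
BINARY_OP | → 5 | -10 = -9. Stack: [-9]
LOAD_FAST b → push 40. Stack: [-9, 40]
BINARY_OP + → -9 + 40 = 31. Stack: [31]
STORE_FAST p → p=31. Stack: []
LOAD_FAST b → push 40. Stack: [40]
LOAD_CONST → push 7. Stack: [40, 7]
BINARY_OP // → 40 // 7 = 5. Stack: [5]
STORE_FAST p → p=5. Stack: []
LOAD_FAST b → push 40. Stack: [40]
LOAD_CONST → push 5. Stack: [40, 5]
BINARY_OP - → 40 - 5 = 35. Stack: [35]
STORE_FAST n → n=35. Stack: []
LOAD_CONST → push 0. Stack: [0]
LOAD_CONST → push 11. Stack: [0, 11]
LOAD_FAST c → push -10. Stack: [0, 11, -10]
BINARY_OP * → 11 * -10 = -110. Stack: [0, -110]
BINARY_OP % → 0 % -110 = 0. Stack: [0]
STORE_FAST t → t=0. Stack: []
LOAD_FAST_LOAD_FAST n,b → push 35,40. Stack: [35, 40]
BINARY_OP | → 35 | 40 = 43. Stack: [43]
STORE_FAST p → p=43. Stack: []
LOAD_FAST n → push 35. Stack: [35]
RETURN_VALUE → return 35.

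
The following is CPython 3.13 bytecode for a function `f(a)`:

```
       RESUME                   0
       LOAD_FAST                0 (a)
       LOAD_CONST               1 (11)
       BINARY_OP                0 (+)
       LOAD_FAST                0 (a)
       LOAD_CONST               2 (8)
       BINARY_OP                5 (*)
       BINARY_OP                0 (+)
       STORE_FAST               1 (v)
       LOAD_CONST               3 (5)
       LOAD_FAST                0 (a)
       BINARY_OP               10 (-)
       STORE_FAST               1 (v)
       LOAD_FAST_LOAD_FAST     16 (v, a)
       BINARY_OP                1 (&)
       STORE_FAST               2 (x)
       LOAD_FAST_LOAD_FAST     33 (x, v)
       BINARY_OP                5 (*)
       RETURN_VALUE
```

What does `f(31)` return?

-156

LOAD_FAST a → push 31. Stack: [31]
LOAD_CONST → push 11. Stack: [31, 11]
BINARY_OP + → 31 + 11 = 42. Stack: [42]
LOAD_FAST a → push 31. Stack: [42, 31]
LOAD_CONST → push 8. Stack: [42, 31, 8]
BINARY_OP * → 31 * 8 = 248. Stack: [42, 248]
BINARY_OP + → 42 + 248 = 290. Stack: [290]
STORE_FAST v → v=290. Stack: []
LOAD_CONST → push 5. Stack: [5]
LOAD_FAST a → push 31. Stack: [5, 31]
BINARY_OP - → 5 - 31 = -26. Stack: [-26]
STORE_FAST v → v=-26. Stack: []
LOAD_FAST_LOAD_FAST v,a → push -26,31. Stack: [-26, 31]
BINARY_OP & → -26 & 31 = 6. Stack: [6]
STORE_FAST x → x=6. Stack: []
LOAD_FAST_LOAD_FAST x,v → push 6,-26. Stack: [6, -26]
BINARY_OP * → 6 * -26 = -156. Stack: [-156]
RETURN_VALUE → return -156.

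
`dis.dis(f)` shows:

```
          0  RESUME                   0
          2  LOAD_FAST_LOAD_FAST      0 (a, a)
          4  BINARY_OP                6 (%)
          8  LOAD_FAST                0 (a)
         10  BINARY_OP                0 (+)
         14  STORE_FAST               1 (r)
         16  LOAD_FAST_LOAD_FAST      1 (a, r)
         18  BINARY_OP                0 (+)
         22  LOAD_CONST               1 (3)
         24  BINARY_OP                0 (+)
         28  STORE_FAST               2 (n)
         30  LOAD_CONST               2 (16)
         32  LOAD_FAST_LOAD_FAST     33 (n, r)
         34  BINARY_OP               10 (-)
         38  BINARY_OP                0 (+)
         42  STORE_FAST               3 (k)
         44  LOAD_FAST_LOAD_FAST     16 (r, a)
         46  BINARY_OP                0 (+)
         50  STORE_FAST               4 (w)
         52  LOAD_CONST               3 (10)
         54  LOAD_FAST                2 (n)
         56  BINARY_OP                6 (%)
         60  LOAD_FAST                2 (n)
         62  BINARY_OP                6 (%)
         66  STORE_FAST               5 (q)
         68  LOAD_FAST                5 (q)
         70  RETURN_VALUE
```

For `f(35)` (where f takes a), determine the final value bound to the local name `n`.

73

LOAD_FAST_LOAD_FAST a,a → push 35,35. Stack: [35, 35]
BINARY_OP % → 35 % 35 = 0. Stack: [0]
LOAD_FAST a → push 35. Stack: [0, 35]
BINARY_OP + → 0 + 35 = 35. Stack: [35]
STORE_FAST r → r=35. Stack: []
LOAD_FAST_LOAD_FAST a,r → push 35,35. Stack: [35, 35]
BINARY_OP + → 35 + 35 = 70. Stack: [70]
LOAD_CONST → push 3. Stack: [70, 3]
BINARY_OP + → 70 + 3 = 73. Stack: [73]
STORE_FAST n → n=73. Stack: []
LOAD_CONST → push 16. Stack: [16]
LOAD_FAST_LOAD_FAST n,r → push 73,35. Stack: [16, 73, 35]
BINARY_OP - → 73 - 35 = 38. Stack: [16, 38]
BINARY_OP + → 16 + 38 = 54. Stack: [54]
STORE_FAST k → k=54. Stack: []
LOAD_FAST_LOAD_FAST r,a → push 35,35. Stack: [35, 35]
BINARY_OP + → 35 + 35 = 70. Stack: [70]
STORE_FAST w → w=70. Stack: []
LOAD_CONST → push 10. Stack: [10]
LOAD_FAST n → push 73. Stack: [10, 73]
BINARY_OP % → 10 % 73 = 10. Stack: [10]
LOAD_FAST n → push 73. Stack: [10, 73]
BINARY_OP % → 10 % 73 = 10. Stack: [10]
STORE_FAST q → q=10. Stack: []
LOAD_FAST q → push 10. Stack: [10]
RETURN_VALUE → return 10.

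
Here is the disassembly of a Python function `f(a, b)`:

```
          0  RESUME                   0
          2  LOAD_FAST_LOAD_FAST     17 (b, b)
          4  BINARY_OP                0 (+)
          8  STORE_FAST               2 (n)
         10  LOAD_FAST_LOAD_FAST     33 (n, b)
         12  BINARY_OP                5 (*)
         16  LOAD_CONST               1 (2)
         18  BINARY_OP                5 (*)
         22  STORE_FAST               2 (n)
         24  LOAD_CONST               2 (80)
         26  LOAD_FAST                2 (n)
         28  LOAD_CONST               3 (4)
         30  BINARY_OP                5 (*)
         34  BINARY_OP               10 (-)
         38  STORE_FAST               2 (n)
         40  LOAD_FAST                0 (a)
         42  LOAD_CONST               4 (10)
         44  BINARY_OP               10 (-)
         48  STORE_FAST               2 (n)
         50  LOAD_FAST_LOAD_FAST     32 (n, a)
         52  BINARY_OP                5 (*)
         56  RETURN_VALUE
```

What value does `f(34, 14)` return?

816

LOAD_FAST_LOAD_FAST b,b → push 14,14. Stack: [14, 14]
BINARY_OP + → 14 + 14 = 28. Stack: [28]
STORE_FAST n → n=28. Stack: []
LOAD_FAST_LOAD_FAST n,b → push 28,14. Stack: [28, 14]
BINARY_OP * → 28 * 14 = 392. Stack: [392]
LOAD_CONST → push 2. Stack: [392, 2]
BINARY_OP * → 392 * 2 = 784. Stack: [784]
STORE_FAST n → n=784. Stack: []
LOAD_CONST → push 80. Stack: [80]
LOAD_FAST n → push 784. Stack: [80, 784]
LOAD_CONST → push 4. Stack: [80, 784, 4]
BINARY_OP * → 784 * 4 = 3136. Stack: [80, 3136]
BINARY_OP - → 80 - 3136 = -3056. Stack: [-3056]
STORE_FAST n → n=-3056. Stack: []
LOAD_FAST a → push 34. Stack: [34]
LOAD_CONST → push 10. Stack: [34, 10]
BINARY_OP - → 34 - 10 = 24. Stack: [24]
STORE_FAST n → n=24. Stack: []
LOAD_FAST_LOAD_FAST n,a → push 24,34. Stack: [24, 34]
BINARY_OP * → 24 * 34 = 816. Stack: [816]
RETURN_VALUE → return 816.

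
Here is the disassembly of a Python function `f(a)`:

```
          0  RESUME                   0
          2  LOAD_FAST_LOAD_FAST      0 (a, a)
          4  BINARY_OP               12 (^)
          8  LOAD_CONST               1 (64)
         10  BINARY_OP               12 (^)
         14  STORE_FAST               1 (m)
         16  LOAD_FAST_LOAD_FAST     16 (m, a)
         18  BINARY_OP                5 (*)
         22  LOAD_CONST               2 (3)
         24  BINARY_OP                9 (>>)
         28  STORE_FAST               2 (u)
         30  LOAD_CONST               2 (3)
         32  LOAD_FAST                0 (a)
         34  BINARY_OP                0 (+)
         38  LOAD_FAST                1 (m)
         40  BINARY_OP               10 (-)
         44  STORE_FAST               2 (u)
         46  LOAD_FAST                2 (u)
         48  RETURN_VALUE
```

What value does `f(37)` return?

LOAD_FAST_LOAD_FAST a,a → push 37,37. Stack: [37, 37]
BINARY_OP ^ → 37 ^ 37 = 0. Stack: [0]
LOAD_CONST → push 64. Stack: [0, 64]
BINARY_OP ^ → 0 ^ 64 = 64. Stack: [64]
STORE_FAST m → m=64. Stack: []
LOAD_FAST_LOAD_FAST m,a → push 64,37. Stack: [64, 37]
BINARY_OP * → 64 * 37 = 2368. Stack: [2368]
LOAD_CONST → push 3. Stack: [2368, 3]
BINARY_OP >> → 2368 >> 3 = 296. Stack: [296]
STORE_FAST u → u=296. Stack: []
LOAD_CONST → push 3. Stack: [3]
LOAD_FAST a → push 37. Stack: [3, 37]
BINARY_OP + → 3 + 37 = 40. Stack: [40]
LOAD_FAST m → push 64. Stack: [40, 64]
BINARY_OP - → 40 - 64 = -24. Stack: [-24]
STORE_FAST u → u=-24. Stack: []
LOAD_FAST u → push -24. Stack: [-24]
RETURN_VALUE → return -24.

-24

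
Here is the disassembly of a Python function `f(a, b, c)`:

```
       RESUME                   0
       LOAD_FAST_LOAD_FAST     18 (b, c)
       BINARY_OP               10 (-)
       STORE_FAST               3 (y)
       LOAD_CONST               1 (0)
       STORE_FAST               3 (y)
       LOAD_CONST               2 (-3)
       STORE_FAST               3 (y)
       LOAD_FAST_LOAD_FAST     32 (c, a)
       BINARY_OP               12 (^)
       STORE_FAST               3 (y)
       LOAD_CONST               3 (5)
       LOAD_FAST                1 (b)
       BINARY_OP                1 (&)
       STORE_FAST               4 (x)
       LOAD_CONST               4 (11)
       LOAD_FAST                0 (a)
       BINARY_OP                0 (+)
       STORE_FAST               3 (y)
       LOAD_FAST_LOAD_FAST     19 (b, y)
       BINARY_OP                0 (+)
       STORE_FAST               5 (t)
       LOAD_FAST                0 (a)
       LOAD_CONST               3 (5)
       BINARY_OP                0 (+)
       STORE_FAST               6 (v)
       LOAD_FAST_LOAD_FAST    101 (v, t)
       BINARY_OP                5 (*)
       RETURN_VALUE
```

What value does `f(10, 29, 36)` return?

LOAD_FAST_LOAD_FAST b,c → push 29,36. Stack: [29, 36]
BINARY_OP - → 29 - 36 = -7. Stack: [-7]
STORE_FAST y → y=-7. Stack: []
LOAD_CONST → push 0. Stack: [0]
STORE_FAST y → y=0. Stack: []
LOAD_CONST → push -3. Stack: [-3]
STORE_FAST y → y=-3. Stack: []
LOAD_FAST_LOAD_FAST c,a → push 36,10. Stack: [36, 10]
BINARY_OP ^ → 36 ^ 10 = 46. Stack: [46]
STORE_FAST y → y=46. Stack: []
LOAD_CONST → push 5. Stack: [5]
LOAD_FAST b → push 29. Stack: [5, 29]
BINARY_OP & → 5 & 29 = 5. Stack: [5]
STORE_FAST x → x=5. Stack: []
LOAD_CONST → push 11. Stack: [11]
LOAD_FAST a → push 10. Stack: [11, 10]
BINARY_OP + → 11 + 10 = 21. Stack: [21]
STORE_FAST y → y=21. Stack: []
LOAD_FAST_LOAD_FAST b,y → push 29,21. Stack: [29, 21]
BINARY_OP + → 29 + 21 = 50. Stack: [50]
STORE_FAST t → t=50. Stack: []
LOAD_FAST a → push 10. Stack: [10]
LOAD_CONST → push 5. Stack: [10, 5]
BINARY_OP + → 10 + 5 = 15. Stack: [15]
STORE_FAST v → v=15. Stack: []
LOAD_FAST_LOAD_FAST v,t → push 15,50. Stack: [15, 50]
BINARY_OP * → 15 * 50 = 750. Stack: [750]
RETURN_VALUE → return 750.

750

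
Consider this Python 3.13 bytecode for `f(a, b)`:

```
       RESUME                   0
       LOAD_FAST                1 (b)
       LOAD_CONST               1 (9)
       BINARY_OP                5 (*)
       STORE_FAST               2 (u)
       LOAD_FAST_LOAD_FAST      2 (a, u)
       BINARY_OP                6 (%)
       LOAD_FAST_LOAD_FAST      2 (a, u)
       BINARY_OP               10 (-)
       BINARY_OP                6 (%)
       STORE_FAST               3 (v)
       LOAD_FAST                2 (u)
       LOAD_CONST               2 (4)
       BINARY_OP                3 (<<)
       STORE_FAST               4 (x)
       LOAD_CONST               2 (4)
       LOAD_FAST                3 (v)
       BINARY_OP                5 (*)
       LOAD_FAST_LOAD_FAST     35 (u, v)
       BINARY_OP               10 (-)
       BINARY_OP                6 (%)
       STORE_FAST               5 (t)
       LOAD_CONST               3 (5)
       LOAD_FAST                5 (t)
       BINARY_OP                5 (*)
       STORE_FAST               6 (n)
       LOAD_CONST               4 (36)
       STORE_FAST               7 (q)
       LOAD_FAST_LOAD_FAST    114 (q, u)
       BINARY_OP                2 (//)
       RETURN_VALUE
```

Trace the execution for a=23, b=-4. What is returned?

-1

LOAD_FAST b → push -4. Stack: [-4]
LOAD_CONST → push 9. Stack: [-4, 9]
BINARY_OP * → -4 * 9 = -36. Stack: [-36]
STORE_FAST u → u=-36. Stack: []
LOAD_FAST_LOAD_FAST a,u → push 23,-36. Stack: [23, -36]
BINARY_OP % → 23 % -36 = -13. Stack: [-13]
LOAD_FAST_LOAD_FAST a,u → push 23,-36. Stack: [-13, 23, -36]
BINARY_OP - → 23 - -36 = 59. Stack: [-13, 59]
BINARY_OP % → -13 % 59 = 46. Stack: [46]
STORE_FAST v → v=46. Stack: []
LOAD_FAST u → push -36. Stack: [-36]
LOAD_CONST → push 4. Stack: [-36, 4]
BINARY_OP << → -36 << 4 = -576. Stack: [-576]
STORE_FAST x → x=-576. Stack: []
LOAD_CONST → push 4. Stack: [4]
LOAD_FAST v → push 46. Stack: [4, 46]
BINARY_OP * → 4 * 46 = 184. Stack: [184]
LOAD_FAST_LOAD_FAST u,v → push -36,46. Stack: [184, -36, 46]
BINARY_OP - → -36 - 46 = -82. Stack: [184, -82]
BINARY_OP % → 184 % -82 = -62. Stack: [-62]
STORE_FAST t → t=-62. Stack: []
LOAD_CONST → push 5. Stack: [5]
LOAD_FAST t → push -62. Stack: [5, -62]
BINARY_OP * → 5 * -62 = -310. Stack: [-310]
STORE_FAST n → n=-310. Stack: []
LOAD_CONST → push 36. Stack: [36]
STORE_FAST q → q=36. Stack: []
LOAD_FAST_LOAD_FAST q,u → push 36,-36. Stack: [36, -36]
BINARY_OP // → 36 // -36 = -1. Stack: [-1]
RETURN_VALUE → return -1.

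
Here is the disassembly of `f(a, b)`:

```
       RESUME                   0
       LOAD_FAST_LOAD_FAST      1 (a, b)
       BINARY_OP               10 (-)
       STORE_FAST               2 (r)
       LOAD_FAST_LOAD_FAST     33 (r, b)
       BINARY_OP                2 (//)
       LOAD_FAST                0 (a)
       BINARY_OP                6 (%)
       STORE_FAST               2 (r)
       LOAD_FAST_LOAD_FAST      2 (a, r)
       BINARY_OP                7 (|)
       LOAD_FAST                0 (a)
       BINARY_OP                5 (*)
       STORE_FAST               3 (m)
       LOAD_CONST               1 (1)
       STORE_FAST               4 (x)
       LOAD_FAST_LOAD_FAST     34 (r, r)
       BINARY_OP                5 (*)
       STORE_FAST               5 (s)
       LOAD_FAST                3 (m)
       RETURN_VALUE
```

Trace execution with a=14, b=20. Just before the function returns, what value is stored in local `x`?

LOAD_FAST_LOAD_FAST a,b → push 14,20. Stack: [14, 20]
BINARY_OP - → 14 - 20 = -6. Stack: [-6]
STORE_FAST r → r=-6. Stack: []
LOAD_FAST_LOAD_FAST r,b → push -6,20. Stack: [-6, 20]
BINARY_OP // → -6 // 20 = -1. Stack: [-1]
LOAD_FAST a → push 14. Stack: [-1, 14]
BINARY_OP % → -1 % 14 = 13. Stack: [13]
STORE_FAST r → r=13. Stack: []
LOAD_FAST_LOAD_FAST a,r → push 14,13. Stack: [14, 13]
BINARY_OP | → 14 | 13 = 15. Stack: [15]
LOAD_FAST a → push 14. Stack: [15, 14]
BINARY_OP * → 15 * 14 = 210. Stack: [210]
STORE_FAST m → m=210. Stack: []
LOAD_CONST → push 1. Stack: [1]
STORE_FAST x → x=1. Stack: []
LOAD_FAST_LOAD_FAST r,r → push 13,13. Stack: [13, 13]
BINARY_OP * → 13 * 13 = 169. Stack: [169]
STORE_FAST s → s=169. Stack: []
LOAD_FAST m → push 210. Stack: [210]
RETURN_VALUE → return 210.

1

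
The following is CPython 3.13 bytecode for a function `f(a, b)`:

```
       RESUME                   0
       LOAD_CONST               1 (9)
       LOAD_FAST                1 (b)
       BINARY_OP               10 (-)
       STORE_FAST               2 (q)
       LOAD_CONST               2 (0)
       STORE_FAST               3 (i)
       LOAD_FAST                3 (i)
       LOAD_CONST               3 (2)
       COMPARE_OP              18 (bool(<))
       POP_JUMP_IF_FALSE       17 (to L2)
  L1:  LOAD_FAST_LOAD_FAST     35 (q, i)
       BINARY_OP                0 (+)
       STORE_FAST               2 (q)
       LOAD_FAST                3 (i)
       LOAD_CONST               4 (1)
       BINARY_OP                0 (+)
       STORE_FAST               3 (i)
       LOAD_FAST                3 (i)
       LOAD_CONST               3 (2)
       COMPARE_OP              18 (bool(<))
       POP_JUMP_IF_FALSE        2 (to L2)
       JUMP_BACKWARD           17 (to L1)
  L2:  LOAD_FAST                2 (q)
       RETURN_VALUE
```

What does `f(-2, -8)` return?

18

LOAD_CONST → push 9. Stack: [9]
LOAD_FAST b → push -8. Stack: [9, -8]
BINARY_OP - → 9 - -8 = 17. Stack: [17]
STORE_FAST q → q=17. Stack: []
LOAD_CONST → push 0. Stack: [0]
STORE_FAST i → i=0. Stack: []
LOAD_FAST i → push 0. Stack: [0]
LOAD_CONST → push 2. Stack: [0, 2]
COMPARE_OP bool(<) → 0 vs 2 = True. Stack: [True]
POP_JUMP_IF_FALSE → pop True; no jump. Stack: []
LOAD_FAST_LOAD_FAST q,i → push 17,0. Stack: [17, 0]
BINARY_OP + → 17 + 0 = 17. Stack: [17]
STORE_FAST q → q=17. Stack: []
LOAD_FAST i → push 0. Stack: [0]
LOAD_CONST → push 1. Stack: [0, 1]
BINARY_OP + → 0 + 1 = 1. Stack: [1]
STORE_FAST i → i=1. Stack: []
LOAD_FAST i → push 1. Stack: [1]
LOAD_CONST → push 2. Stack: [1, 2]
COMPARE_OP bool(<) → 1 vs 2 = True. Stack: [True]
POP_JUMP_IF_FALSE → pop True; no jump. Stack: []
LOAD_FAST_LOAD_FAST q,i → push 17,1. Stack: [17, 1]
BINARY_OP + → 17 + 1 = 18. Stack: [18]
STORE_FAST q → q=18. Stack: []
LOAD_FAST i → push 1. Stack: [1]
LOAD_CONST → push 1. Stack: [1, 1]
BINARY_OP + → 1 + 1 = 2. Stack: [2]
STORE_FAST i → i=2. Stack: []
LOAD_FAST i → push 2. Stack: [2]
LOAD_CONST → push 2. Stack: [2, 2]
COMPARE_OP bool(<) → 2 vs 2 = False. Stack: [False]
POP_JUMP_IF_FALSE → pop False; jump. Stack: []
LOAD_FAST q → push 18. Stack: [18]
RETURN_VALUE → return 18.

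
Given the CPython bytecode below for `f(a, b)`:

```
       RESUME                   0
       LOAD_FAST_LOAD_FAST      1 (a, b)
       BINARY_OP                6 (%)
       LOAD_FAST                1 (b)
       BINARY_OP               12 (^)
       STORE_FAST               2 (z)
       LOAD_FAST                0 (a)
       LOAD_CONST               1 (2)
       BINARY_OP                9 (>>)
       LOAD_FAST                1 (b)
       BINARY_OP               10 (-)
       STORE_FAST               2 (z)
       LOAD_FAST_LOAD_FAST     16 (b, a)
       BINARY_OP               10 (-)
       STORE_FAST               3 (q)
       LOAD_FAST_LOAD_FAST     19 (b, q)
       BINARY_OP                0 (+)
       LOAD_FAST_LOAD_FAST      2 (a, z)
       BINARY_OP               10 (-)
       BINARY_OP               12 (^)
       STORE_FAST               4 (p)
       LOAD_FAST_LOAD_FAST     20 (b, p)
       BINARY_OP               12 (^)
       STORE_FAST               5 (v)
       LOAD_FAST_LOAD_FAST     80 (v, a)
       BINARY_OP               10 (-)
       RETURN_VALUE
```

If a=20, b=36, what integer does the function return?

15

LOAD_FAST_LOAD_FAST a,b → push 20,36. Stack: [20, 36]
BINARY_OP % → 20 % 36 = 20. Stack: [20]
LOAD_FAST b → push 36. Stack: [20, 36]
BINARY_OP ^ → 20 ^ 36 = 48. Stack: [48]
STORE_FAST z → z=48. Stack: []
LOAD_FAST a → push 20. Stack: [20]
LOAD_CONST → push 2. Stack: [20, 2]
BINARY_OP >> → 20 >> 2 = 5. Stack: [5]
LOAD_FAST b → push 36. Stack: [5, 36]
BINARY_OP - → 5 - 36 = -31. Stack: [-31]
STORE_FAST z → z=-31. Stack: []
LOAD_FAST_LOAD_FAST b,a → push 36,20. Stack: [36, 20]
BINARY_OP - → 36 - 20 = 16. Stack: [16]
STORE_FAST q → q=16. Stack: []
LOAD_FAST_LOAD_FAST b,q → push 36,16. Stack: [36, 16]
BINARY_OP + → 36 + 16 = 52. Stack: [52]
LOAD_FAST_LOAD_FAST a,z → push 20,-31. Stack: [52, 20, -31]
BINARY_OP - → 20 - -31 = 51. Stack: [52, 51]
BINARY_OP ^ → 52 ^ 51 = 7. Stack: [7]
STORE_FAST p → p=7. Stack: []
LOAD_FAST_LOAD_FAST b,p → push 36,7. Stack: [36, 7]
BINARY_OP ^ → 36 ^ 7 = 35. Stack: [35]
STORE_FAST v → v=35. Stack: []
LOAD_FAST_LOAD_FAST v,a → push 35,20. Stack: [35, 20]
BINARY_OP - → 35 - 20 = 15. Stack: [15]
RETURN_VALUE → return 15.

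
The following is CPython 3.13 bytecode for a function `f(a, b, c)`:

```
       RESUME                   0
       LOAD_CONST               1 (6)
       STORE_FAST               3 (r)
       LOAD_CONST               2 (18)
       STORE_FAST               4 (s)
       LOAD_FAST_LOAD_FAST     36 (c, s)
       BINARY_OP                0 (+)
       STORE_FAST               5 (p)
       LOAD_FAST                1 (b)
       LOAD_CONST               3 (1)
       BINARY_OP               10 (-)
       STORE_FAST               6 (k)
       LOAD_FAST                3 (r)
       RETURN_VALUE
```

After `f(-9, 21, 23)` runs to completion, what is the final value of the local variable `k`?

LOAD_CONST → push 6. Stack: [6]
STORE_FAST r → r=6. Stack: []
LOAD_CONST → push 18. Stack: [18]
STORE_FAST s → s=18. Stack: []
LOAD_FAST_LOAD_FAST c,s → push 23,18. Stack: [23, 18]
BINARY_OP + → 23 + 18 = 41. Stack: [41]
STORE_FAST p → p=41. Stack: []
LOAD_FAST b → push 21. Stack: [21]
LOAD_CONST → push 1. Stack: [21, 1]
BINARY_OP - → 21 - 1 = 20. Stack: [20]
STORE_FAST k → k=20. Stack: []
LOAD_FAST r → push 6. Stack: [6]
RETURN_VALUE → return 6.

20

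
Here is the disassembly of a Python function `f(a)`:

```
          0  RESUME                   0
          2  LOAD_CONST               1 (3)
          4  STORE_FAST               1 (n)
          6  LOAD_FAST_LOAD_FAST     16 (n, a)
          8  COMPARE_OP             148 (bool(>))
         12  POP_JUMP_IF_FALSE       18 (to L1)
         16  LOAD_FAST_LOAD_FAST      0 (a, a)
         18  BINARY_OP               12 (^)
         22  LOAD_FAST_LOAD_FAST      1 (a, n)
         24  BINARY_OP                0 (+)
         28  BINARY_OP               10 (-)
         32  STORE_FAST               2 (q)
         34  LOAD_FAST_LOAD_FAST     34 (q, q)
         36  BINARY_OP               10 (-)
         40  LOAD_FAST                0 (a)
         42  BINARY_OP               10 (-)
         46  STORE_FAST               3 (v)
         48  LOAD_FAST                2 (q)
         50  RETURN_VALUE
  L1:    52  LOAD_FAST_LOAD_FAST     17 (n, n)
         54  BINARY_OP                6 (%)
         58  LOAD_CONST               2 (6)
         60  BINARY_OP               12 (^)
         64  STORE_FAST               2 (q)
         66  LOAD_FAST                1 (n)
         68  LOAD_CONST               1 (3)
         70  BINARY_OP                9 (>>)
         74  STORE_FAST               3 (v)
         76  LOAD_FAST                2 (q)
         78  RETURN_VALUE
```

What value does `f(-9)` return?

LOAD_CONST → push 3. Stack: [3]
STORE_FAST n → n=3. Stack: []
LOAD_FAST_LOAD_FAST n,a → push 3,-9. Stack: [3, -9]
COMPARE_OP bool(>) → 3 vs -9 = True. Stack: [True]
POP_JUMP_IF_FALSE → pop True; no jump. Stack: []
LOAD_FAST_LOAD_FAST a,a → push -9,-9. Stack: [-9, -9]
BINARY_OP ^ → -9 ^ -9 = 0. Stack: [0]
LOAD_FAST_LOAD_FAST a,n → push -9,3. Stack: [0, -9, 3]
BINARY_OP + → -9 + 3 = -6. Stack: [0, -6]
BINARY_OP - → 0 - -6 = 6. Stack: [6]
STORE_FAST q → q=6. Stack: []
LOAD_FAST_LOAD_FAST q,q → push 6,6. Stack: [6, 6]
BINARY_OP - → 6 - 6 = 0. Stack: [0]
LOAD_FAST a → push -9. Stack: [0, -9]
BINARY_OP - → 0 - -9 = 9. Stack: [9]
STORE_FAST v → v=9. Stack: []
LOAD_FAST q → push 6. Stack: [6]
RETURN_VALUE → return 6.

6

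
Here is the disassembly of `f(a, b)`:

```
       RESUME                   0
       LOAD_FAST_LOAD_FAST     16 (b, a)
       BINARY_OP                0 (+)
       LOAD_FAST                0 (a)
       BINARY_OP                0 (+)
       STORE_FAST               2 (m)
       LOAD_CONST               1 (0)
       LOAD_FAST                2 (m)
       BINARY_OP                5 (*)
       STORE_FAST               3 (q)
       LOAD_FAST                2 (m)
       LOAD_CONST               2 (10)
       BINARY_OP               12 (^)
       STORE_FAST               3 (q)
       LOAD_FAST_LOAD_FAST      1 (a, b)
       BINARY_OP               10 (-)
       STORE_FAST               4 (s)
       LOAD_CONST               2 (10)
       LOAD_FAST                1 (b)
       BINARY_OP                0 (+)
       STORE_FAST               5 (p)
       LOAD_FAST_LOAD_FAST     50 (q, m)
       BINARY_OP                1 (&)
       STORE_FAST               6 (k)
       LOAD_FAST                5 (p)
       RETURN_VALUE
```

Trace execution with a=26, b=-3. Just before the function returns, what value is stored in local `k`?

49

LOAD_FAST_LOAD_FAST b,a → push -3,26. Stack: [-3, 26]
BINARY_OP + → -3 + 26 = 23. Stack: [23]
LOAD_FAST a → push 26. Stack: [23, 26]
BINARY_OP + → 23 + 26 = 49. Stack: [49]
STORE_FAST m → m=49. Stack: []
LOAD_CONST → push 0. Stack: [0]
LOAD_FAST m → push 49. Stack: [0, 49]
BINARY_OP * → 0 * 49 = 0. Stack: [0]
STORE_FAST q → q=0. Stack: []
LOAD_FAST m → push 49. Stack: [49]
LOAD_CONST → push 10. Stack: [49, 10]
BINARY_OP ^ → 49 ^ 10 = 59. Stack: [59]
STORE_FAST q → q=59. Stack: []
LOAD_FAST_LOAD_FAST a,b → push 26,-3. Stack: [26, -3]
BINARY_OP - → 26 - -3 = 29. Stack: [29]
STORE_FAST s → s=29. Stack: []
LOAD_CONST → push 10. Stack: [10]
LOAD_FAST b → push -3. Stack: [10, -3]
BINARY_OP + → 10 + -3 = 7. Stack: [7]
STORE_FAST p → p=7. Stack: []
LOAD_FAST_LOAD_FAST q,m → push 59,49. Stack: [59, 49]
BINARY_OP & → 59 & 49 = 49. Stack: [49]
STORE_FAST k → k=49. Stack: []
LOAD_FAST p → push 7. Stack: [7]
RETURN_VALUE → return 7.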